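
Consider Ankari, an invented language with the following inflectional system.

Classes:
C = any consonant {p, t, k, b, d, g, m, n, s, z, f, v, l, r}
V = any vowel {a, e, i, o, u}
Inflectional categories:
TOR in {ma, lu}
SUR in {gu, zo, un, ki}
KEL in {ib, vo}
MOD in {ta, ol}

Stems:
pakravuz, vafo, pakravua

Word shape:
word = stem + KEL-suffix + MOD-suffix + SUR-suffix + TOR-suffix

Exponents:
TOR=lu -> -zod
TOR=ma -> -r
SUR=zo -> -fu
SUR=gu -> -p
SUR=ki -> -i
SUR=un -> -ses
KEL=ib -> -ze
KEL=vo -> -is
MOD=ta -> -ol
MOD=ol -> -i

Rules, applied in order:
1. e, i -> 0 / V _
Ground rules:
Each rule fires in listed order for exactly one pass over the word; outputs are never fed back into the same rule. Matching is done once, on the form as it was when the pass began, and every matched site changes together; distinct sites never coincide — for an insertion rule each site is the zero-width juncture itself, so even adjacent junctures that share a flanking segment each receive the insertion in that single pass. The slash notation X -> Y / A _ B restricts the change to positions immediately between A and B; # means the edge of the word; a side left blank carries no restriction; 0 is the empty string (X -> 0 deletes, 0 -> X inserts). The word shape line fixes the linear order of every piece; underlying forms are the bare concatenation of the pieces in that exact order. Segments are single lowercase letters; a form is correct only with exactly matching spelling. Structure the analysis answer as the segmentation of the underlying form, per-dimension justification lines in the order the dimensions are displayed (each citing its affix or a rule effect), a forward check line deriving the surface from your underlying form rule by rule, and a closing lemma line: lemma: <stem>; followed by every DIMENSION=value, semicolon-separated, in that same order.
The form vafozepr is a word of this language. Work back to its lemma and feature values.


underlying: vafo-ze-i-p-r
TOR=ma - signalled by the affix -r
SUR=gu - signalled by the affix -p
KEL=ib - signalled by the affix -ze
MOD=ol - signalled by the affix -i
check: vafozeipr -> vafozepr
lemma: vafo; TOR=ma; SUR=gu; KEL=ib; MOD=ol


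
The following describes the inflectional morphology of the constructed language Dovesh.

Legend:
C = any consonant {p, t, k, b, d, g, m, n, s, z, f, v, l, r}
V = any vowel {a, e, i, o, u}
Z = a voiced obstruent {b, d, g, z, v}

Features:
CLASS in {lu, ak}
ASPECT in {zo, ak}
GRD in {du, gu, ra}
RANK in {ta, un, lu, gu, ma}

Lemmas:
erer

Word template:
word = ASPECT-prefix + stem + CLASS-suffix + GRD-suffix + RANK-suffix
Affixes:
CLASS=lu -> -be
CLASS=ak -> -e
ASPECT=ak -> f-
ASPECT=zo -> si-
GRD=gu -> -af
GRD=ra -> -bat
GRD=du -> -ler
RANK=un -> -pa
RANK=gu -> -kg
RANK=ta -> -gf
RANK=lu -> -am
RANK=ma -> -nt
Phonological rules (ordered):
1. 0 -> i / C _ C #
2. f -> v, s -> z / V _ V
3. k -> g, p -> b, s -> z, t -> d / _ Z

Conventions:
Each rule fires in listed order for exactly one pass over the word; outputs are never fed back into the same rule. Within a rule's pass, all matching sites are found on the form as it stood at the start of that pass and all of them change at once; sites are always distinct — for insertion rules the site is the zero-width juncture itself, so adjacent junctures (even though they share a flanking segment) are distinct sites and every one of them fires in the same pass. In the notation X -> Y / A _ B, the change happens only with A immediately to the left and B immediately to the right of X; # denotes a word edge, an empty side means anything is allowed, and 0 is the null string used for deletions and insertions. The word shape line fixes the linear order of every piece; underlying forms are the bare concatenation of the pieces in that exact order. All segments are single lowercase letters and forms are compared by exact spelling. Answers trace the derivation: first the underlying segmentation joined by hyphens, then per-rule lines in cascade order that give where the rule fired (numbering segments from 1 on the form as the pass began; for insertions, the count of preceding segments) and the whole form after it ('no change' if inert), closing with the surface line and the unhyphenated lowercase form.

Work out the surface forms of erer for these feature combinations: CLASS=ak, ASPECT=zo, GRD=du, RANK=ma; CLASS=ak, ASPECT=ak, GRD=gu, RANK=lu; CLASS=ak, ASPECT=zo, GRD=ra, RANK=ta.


cell CLASS=ak, ASPECT=zo, GRD=du, RANK=ma:
underlying: si-erer-e-ler-nt
1. 0 -> i / C _ C #: inserts after position(s) 11: siererelernit
2. f -> v, s -> z / V _ V: no change
3. k -> g, p -> b, s -> z, t -> d / _ Z: no change
surface: siererelernit

cell CLASS=ak, ASPECT=ak, GRD=gu, RANK=lu:
underlying: f-erer-e-af-am
1. 0 -> i / C _ C #: no change
2. f -> v, s -> z / V _ V: fires at position(s) 8: ferereavam
3. k -> g, p -> b, s -> z, t -> d / _ Z: no change
surface: ferereavam

cell CLASS=ak, ASPECT=zo, GRD=ra, RANK=ta:
underlying: si-erer-e-bat-gf
1. 0 -> i / C _ C #: inserts after position(s) 11: siererebatgif
2. f -> v, s -> z / V _ V: no change
3. k -> g, p -> b, s -> z, t -> d / _ Z: fires at position(s) 10: siererebadgif
surface: siererebadgif


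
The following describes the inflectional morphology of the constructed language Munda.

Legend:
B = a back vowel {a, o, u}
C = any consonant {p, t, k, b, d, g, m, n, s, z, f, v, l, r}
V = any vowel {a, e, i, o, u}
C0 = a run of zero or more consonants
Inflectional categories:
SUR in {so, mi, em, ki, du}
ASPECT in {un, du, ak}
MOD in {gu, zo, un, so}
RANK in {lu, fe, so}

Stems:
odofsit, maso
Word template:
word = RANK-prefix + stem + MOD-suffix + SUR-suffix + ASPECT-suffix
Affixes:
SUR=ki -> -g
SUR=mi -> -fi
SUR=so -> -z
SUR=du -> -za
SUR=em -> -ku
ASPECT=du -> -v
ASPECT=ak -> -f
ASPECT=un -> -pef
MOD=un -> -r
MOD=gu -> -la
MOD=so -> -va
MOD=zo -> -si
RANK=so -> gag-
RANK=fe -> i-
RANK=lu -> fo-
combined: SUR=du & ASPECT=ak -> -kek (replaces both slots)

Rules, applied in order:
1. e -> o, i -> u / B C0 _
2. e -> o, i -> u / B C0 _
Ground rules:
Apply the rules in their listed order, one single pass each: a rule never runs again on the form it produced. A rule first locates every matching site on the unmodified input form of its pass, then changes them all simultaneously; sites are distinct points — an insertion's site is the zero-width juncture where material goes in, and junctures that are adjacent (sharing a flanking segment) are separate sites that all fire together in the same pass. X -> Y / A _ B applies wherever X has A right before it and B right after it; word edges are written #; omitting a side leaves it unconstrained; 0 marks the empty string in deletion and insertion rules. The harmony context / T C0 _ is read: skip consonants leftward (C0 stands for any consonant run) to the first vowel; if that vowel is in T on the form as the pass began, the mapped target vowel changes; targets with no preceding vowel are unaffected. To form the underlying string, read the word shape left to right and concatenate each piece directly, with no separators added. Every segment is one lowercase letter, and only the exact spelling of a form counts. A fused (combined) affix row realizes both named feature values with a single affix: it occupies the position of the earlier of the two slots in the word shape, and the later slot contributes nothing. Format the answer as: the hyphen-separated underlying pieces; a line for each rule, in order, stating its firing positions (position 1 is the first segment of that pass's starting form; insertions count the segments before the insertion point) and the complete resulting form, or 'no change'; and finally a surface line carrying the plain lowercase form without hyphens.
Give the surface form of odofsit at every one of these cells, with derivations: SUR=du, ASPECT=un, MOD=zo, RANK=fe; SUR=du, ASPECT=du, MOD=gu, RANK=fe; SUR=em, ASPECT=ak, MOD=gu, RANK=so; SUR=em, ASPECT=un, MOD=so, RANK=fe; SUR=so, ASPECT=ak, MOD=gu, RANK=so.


cell SUR=du, ASPECT=un, MOD=zo, RANK=fe:
underlying: i-odofsit-si-za-pef
1. e -> o, i -> u / B C0 _: fires at position(s) 7, 14: iodofsutsizapof
2. e -> o, i -> u / B C0 _: fires at position(s) 10: iodofsutsuzapof
surface: iodofsutsuzapof

cell SUR=du, ASPECT=du, MOD=gu, RANK=fe:
underlying: i-odofsit-la-za-v
1. e -> o, i -> u / B C0 _: fires at position(s) 7: iodofsutlazav
2. e -> o, i -> u / B C0 _: no change
surface: iodofsutlazav

cell SUR=em, ASPECT=ak, MOD=gu, RANK=so:
underlying: gag-odofsit-la-ku-f
1. e -> o, i -> u / B C0 _: fires at position(s) 9: gagodofsutlakuf
2. e -> o, i -> u / B C0 _: no change
surface: gagodofsutlakuf

cell SUR=em, ASPECT=un, MOD=so, RANK=fe:
underlying: i-odofsit-va-ku-pef
1. e -> o, i -> u / B C0 _: fires at position(s) 7, 14: iodofsutvakupof
2. e -> o, i -> u / B C0 _: no change
surface: iodofsutvakupof

cell SUR=so, ASPECT=ak, MOD=gu, RANK=so:
underlying: gag-odofsit-la-z-f
1. e -> o, i -> u / B C0 _: fires at position(s) 9: gagodofsutlazf
2. e -> o, i -> u / B C0 _: no change
surface: gagodofsutlazf


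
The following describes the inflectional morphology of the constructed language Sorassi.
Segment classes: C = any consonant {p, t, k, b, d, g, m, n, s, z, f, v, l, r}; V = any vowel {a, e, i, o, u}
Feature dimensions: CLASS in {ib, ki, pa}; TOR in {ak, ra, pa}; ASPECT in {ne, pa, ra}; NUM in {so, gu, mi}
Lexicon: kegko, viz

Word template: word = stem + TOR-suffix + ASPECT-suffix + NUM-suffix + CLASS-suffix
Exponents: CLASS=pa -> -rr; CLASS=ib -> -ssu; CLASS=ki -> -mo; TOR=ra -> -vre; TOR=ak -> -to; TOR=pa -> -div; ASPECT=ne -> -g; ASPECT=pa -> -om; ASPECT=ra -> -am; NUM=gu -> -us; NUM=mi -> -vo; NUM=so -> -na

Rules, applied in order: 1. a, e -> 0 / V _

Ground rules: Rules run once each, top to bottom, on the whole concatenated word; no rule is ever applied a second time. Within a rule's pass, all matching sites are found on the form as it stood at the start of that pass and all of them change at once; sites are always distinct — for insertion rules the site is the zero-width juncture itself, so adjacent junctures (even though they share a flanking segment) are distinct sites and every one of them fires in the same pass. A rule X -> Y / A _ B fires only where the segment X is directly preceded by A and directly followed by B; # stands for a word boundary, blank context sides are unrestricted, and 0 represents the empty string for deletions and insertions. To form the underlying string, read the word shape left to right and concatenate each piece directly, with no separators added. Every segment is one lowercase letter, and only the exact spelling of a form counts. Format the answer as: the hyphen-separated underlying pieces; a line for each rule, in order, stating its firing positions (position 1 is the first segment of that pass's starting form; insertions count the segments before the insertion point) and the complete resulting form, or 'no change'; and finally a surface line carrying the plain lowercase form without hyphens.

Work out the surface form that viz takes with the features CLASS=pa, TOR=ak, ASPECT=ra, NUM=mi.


underlying: viz-to-am-vo-rr
1. a, e -> 0 / V _: fires at position(s) 6: viztomvorr
surface: viztomvorr


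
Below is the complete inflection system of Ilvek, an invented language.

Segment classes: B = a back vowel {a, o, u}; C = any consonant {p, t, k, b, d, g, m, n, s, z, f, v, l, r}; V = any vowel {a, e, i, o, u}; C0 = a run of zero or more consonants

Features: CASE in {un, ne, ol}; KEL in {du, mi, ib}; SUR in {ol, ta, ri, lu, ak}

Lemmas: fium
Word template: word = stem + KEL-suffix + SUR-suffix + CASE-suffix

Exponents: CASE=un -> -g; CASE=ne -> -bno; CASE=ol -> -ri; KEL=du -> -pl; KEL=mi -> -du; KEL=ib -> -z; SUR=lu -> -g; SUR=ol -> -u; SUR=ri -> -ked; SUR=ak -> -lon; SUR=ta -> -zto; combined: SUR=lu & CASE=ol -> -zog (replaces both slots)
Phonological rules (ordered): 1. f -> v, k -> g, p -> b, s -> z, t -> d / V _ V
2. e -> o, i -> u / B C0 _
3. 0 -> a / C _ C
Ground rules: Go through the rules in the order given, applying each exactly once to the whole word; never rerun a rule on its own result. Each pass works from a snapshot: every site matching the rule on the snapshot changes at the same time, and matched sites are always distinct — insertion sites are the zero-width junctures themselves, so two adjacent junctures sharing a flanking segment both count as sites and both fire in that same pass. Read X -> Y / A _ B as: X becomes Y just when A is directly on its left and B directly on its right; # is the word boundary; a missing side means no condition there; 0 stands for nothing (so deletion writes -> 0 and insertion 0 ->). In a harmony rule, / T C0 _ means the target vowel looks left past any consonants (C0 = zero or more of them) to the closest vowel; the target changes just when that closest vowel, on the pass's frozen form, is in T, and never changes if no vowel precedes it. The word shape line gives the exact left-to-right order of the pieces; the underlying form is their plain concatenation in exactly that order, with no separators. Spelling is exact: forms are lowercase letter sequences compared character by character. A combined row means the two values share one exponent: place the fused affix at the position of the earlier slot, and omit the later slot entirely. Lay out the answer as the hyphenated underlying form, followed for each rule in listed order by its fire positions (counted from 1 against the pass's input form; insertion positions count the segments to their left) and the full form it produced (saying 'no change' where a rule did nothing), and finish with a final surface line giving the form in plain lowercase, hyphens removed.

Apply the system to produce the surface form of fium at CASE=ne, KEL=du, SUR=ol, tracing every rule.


underlying: fium-pl-u-bno
1. f -> v, k -> g, p -> b, s -> z, t -> d / V _ V: no change
2. e -> o, i -> u / B C0 _: no change
3. 0 -> a / C _ C: inserts after position(s) 4, 5, 8: fiumapalubano
surface: fiumapalubano


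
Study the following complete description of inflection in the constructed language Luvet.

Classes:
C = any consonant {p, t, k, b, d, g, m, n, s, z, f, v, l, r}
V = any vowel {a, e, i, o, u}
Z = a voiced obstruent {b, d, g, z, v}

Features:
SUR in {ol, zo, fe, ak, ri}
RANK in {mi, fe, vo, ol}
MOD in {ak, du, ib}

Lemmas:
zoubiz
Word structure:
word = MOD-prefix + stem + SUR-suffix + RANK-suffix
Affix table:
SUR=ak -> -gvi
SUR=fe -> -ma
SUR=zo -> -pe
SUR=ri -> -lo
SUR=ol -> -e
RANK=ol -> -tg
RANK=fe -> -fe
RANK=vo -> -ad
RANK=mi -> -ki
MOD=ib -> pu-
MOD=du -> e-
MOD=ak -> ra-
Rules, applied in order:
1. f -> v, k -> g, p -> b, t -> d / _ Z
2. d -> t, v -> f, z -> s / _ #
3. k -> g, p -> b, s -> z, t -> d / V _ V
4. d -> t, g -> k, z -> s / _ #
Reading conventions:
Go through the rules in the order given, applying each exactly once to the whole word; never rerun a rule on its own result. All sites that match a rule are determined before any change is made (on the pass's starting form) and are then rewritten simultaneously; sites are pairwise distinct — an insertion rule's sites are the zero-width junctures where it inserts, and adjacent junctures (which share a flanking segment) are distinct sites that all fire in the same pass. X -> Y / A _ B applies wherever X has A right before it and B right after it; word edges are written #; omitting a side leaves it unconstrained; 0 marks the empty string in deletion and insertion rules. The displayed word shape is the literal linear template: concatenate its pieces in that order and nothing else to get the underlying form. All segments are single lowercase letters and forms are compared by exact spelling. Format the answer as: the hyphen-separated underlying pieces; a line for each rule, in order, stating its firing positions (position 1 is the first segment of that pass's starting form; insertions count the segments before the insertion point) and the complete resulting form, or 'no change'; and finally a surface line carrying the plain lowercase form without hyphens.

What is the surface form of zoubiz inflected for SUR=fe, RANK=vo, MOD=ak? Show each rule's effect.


underlying: ra-zoubiz-ma-ad
1. f -> v, k -> g, p -> b, t -> d / _ Z: no change
2. d -> t, v -> f, z -> s / _ #: fires at position(s) 12: razoubizmaat
3. k -> g, p -> b, s -> z, t -> d / V _ V: no change
4. d -> t, g -> k, z -> s / _ #: no change
surface: razoubizmaat


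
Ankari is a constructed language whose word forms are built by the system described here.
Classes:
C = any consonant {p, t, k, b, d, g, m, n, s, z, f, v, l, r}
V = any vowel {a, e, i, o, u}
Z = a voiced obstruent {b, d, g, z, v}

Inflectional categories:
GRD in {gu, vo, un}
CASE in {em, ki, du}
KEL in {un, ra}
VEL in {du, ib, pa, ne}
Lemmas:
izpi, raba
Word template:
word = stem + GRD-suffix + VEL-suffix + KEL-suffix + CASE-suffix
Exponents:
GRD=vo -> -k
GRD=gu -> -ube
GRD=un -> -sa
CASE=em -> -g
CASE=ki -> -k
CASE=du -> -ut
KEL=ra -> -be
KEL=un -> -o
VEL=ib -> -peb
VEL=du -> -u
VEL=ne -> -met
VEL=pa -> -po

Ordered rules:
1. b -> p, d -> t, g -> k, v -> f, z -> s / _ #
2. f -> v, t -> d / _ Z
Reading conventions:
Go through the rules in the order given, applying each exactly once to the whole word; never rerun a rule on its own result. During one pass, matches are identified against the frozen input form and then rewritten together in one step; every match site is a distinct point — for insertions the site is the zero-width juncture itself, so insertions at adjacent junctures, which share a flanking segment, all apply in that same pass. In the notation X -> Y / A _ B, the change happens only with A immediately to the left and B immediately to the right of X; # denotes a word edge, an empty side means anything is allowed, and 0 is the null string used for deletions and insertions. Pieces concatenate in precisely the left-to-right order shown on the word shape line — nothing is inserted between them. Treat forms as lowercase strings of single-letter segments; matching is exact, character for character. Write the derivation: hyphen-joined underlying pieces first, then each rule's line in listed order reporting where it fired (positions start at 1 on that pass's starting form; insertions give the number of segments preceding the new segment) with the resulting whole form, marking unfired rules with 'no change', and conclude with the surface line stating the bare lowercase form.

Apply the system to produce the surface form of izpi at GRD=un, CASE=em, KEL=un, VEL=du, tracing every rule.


underlying: izpi-sa-u-o-g
1. b -> p, d -> t, g -> k, v -> f, z -> s / _ #: fires at position(s) 9: izpisauok
2. f -> v, t -> d / _ Z: no change
surface: izpisauok


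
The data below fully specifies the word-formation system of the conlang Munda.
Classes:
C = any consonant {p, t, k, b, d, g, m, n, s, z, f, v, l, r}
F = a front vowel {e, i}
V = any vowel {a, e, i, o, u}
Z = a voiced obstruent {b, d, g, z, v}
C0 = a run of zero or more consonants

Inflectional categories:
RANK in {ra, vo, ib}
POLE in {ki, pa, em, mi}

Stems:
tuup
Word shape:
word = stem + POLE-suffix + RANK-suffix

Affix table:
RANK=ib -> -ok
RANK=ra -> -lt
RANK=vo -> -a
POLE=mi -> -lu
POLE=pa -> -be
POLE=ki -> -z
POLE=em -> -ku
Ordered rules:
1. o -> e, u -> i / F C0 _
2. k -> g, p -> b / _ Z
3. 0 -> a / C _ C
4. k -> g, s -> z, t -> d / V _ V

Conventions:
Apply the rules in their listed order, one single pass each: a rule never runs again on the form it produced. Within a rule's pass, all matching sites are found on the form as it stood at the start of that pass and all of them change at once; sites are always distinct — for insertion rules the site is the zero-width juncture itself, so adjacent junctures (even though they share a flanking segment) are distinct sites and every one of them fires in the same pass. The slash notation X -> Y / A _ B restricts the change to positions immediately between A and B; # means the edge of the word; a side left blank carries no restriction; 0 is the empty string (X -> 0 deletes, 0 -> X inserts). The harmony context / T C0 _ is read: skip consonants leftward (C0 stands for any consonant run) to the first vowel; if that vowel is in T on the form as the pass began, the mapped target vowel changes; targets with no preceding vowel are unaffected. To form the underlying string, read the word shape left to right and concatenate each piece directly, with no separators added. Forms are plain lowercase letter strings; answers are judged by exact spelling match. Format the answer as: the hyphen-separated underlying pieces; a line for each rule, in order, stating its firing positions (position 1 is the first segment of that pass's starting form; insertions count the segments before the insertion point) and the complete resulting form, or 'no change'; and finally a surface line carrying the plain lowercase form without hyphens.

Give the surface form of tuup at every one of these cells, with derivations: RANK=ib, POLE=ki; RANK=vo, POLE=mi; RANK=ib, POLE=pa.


cell RANK=ib, POLE=ki:
underlying: tuup-z-ok
1. o -> e, u -> i / F C0 _: no change
2. k -> g, p -> b / _ Z: fires at position(s) 4: tuubzok
3. 0 -> a / C _ C: inserts after position(s) 4: tuubazok
4. k -> g, s -> z, t -> d / V _ V: no change
surface: tuubazok

cell RANK=vo, POLE=mi:
underlying: tuup-lu-a
1. o -> e, u -> i / F C0 _: no change
2. k -> g, p -> b / _ Z: no change
3. 0 -> a / C _ C: inserts after position(s) 4: tuupalua
4. k -> g, s -> z, t -> d / V _ V: no change
surface: tuupalua

cell RANK=ib, POLE=pa:
underlying: tuup-be-ok
1. o -> e, u -> i / F C0 _: fires at position(s) 7: tuupbeek
2. k -> g, p -> b / _ Z: fires at position(s) 4: tuubbeek
3. 0 -> a / C _ C: inserts after position(s) 4: tuubabeek
4. k -> g, s -> z, t -> d / V _ V: no change
surface: tuubabeek


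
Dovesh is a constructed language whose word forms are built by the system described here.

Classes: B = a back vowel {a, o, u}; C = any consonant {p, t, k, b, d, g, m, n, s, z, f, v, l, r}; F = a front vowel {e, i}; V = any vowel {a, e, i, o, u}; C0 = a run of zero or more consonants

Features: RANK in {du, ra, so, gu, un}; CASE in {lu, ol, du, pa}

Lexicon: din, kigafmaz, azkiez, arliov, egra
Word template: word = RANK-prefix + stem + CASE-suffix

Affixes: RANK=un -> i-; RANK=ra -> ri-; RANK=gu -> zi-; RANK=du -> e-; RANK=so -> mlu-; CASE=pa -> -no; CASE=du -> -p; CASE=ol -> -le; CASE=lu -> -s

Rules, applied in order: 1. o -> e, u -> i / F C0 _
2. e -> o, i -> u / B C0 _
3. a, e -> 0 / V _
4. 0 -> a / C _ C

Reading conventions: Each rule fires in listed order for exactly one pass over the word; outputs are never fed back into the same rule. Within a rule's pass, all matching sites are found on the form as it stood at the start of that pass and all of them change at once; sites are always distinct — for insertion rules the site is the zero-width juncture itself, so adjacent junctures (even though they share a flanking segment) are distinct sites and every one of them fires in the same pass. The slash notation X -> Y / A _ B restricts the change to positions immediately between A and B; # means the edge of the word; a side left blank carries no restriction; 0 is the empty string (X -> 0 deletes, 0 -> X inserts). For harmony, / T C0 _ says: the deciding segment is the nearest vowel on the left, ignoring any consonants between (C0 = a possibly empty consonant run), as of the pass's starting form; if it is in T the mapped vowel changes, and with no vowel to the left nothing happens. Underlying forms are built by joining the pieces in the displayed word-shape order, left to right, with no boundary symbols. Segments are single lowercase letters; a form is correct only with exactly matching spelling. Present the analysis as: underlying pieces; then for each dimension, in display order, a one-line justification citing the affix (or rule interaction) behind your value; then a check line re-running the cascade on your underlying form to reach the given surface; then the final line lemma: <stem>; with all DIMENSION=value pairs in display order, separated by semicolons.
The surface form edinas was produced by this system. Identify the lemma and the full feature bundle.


underlying: e-din-s
RANK=du - signalled by the affix e-
CASE=lu - signalled by the affix -s
check: edins -> edins -> edins -> edins -> edinas
lemma: din; RANK=du; CASE=lu


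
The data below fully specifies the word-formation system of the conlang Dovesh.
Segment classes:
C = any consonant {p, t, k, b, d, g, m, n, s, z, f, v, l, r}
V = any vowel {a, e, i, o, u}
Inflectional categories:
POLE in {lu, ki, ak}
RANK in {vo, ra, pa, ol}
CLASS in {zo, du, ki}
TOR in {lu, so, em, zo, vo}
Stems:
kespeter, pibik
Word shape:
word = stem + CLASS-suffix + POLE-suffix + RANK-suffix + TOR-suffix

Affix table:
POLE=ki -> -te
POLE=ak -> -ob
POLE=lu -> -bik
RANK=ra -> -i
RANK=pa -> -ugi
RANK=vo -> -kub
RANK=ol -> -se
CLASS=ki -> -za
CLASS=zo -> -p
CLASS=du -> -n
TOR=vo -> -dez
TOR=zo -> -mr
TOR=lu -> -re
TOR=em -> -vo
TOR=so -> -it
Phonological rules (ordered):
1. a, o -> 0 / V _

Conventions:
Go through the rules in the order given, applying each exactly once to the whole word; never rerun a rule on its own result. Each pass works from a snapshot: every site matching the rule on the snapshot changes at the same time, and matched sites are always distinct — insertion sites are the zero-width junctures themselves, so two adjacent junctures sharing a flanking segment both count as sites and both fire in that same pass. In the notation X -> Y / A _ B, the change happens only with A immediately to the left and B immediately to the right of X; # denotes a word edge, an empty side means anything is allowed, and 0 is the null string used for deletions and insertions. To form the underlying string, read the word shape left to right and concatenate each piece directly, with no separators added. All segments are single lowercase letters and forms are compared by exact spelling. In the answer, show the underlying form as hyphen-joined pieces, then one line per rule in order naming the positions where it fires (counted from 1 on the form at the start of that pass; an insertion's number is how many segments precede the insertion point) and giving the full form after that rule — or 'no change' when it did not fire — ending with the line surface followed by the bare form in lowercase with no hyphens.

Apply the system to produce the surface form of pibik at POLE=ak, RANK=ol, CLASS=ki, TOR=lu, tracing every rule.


underlying: pibik-za-ob-se-re
1. a, o -> 0 / V _: fires at position(s) 8: pibikzabsere
surface: pibikzabsere


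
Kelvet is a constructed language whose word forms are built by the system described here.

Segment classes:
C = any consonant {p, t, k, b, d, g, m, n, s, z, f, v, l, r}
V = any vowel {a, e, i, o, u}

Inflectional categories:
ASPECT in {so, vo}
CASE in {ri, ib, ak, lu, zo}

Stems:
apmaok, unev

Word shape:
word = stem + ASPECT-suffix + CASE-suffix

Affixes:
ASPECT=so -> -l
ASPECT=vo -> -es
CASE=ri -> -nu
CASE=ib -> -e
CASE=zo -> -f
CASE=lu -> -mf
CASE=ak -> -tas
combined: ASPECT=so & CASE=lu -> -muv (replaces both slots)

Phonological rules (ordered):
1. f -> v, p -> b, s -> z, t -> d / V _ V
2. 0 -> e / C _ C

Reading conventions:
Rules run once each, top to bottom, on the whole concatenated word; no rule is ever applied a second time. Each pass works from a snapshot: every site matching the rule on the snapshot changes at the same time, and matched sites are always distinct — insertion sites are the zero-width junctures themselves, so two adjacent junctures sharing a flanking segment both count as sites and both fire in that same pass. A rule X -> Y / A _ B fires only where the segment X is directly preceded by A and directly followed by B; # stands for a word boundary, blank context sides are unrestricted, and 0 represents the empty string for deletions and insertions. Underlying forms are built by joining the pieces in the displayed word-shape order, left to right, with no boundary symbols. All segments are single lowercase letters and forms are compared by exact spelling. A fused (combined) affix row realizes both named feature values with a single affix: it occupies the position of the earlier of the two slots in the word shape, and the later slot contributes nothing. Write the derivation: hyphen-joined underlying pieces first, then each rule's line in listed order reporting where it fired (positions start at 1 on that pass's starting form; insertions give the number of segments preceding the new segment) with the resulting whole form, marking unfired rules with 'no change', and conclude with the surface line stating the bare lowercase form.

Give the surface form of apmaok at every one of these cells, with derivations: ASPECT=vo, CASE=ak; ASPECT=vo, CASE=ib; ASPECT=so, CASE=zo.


cell ASPECT=vo, CASE=ak:
underlying: apmaok-es-tas
1. f -> v, p -> b, s -> z, t -> d / V _ V: no change
2. 0 -> e / C _ C: inserts after position(s) 2, 8: apemaokesetas
surface: apemaokesetas

cell ASPECT=vo, CASE=ib:
underlying: apmaok-es-e
1. f -> v, p -> b, s -> z, t -> d / V _ V: fires at position(s) 8: apmaokeze
2. 0 -> e / C _ C: inserts after position(s) 2: apemaokeze
surface: apemaokeze

cell ASPECT=so, CASE=zo:
underlying: apmaok-l-f
1. f -> v, p -> b, s -> z, t -> d / V _ V: no change
2. 0 -> e / C _ C: inserts after position(s) 2, 6, 7: apemaokelef
surface: apemaokelef


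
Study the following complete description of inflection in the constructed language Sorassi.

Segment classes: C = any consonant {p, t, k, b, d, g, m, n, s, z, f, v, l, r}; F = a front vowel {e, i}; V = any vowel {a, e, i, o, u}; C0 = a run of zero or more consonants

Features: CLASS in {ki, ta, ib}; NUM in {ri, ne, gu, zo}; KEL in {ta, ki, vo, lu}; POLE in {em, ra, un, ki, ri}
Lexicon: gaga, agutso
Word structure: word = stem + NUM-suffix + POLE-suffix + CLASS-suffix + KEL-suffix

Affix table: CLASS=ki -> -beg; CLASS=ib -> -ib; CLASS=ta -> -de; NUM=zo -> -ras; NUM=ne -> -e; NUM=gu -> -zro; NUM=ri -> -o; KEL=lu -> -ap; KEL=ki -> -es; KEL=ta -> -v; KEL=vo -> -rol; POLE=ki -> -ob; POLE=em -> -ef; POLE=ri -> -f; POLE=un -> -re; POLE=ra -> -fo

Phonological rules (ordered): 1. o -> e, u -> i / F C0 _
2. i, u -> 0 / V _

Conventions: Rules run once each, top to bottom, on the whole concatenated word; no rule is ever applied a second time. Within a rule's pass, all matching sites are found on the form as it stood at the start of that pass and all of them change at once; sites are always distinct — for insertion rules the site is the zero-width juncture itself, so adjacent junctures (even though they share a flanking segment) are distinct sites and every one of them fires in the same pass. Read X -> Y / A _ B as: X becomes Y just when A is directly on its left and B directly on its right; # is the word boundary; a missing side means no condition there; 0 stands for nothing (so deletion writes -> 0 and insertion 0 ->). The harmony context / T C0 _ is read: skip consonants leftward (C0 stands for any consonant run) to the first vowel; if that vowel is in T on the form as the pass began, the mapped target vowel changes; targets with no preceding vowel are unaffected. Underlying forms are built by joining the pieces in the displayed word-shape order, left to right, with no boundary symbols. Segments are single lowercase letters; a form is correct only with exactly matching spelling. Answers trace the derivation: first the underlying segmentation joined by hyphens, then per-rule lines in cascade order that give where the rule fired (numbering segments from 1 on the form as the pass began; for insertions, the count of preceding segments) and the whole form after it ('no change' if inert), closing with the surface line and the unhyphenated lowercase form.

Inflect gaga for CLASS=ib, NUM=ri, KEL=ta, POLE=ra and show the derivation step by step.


underlying: gaga-o-fo-ib-v
1. o -> e, u -> i / F C0 _: no change
2. i, u -> 0 / V _: fires at position(s) 8: gagaofobv
surface: gagaofobv


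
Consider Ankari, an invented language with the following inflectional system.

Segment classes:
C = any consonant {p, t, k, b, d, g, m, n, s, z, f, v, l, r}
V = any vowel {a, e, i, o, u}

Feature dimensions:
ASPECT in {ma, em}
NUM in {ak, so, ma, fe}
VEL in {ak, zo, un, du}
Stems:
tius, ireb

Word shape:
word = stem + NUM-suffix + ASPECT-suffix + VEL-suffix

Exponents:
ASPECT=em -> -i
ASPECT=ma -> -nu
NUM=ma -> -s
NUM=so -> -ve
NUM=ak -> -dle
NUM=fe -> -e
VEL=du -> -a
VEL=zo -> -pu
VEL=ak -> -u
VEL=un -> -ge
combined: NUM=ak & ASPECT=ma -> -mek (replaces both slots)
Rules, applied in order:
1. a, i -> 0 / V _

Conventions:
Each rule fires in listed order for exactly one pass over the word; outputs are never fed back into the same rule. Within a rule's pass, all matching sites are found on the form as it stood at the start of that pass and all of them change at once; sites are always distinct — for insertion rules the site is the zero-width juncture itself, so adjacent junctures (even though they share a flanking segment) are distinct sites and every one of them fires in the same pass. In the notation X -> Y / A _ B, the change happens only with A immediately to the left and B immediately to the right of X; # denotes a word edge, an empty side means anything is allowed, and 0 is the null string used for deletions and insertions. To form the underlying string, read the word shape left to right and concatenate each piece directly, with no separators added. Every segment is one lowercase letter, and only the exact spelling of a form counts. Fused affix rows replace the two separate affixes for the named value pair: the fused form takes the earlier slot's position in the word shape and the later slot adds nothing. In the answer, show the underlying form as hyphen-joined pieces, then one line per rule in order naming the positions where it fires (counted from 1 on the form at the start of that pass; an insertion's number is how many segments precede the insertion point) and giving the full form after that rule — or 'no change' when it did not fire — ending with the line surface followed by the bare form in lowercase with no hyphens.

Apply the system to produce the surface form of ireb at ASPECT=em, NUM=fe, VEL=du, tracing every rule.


underlying: ireb-e-i-a
1. a, i -> 0 / V _: fires at position(s) 6, 7: irebe
surface: irebe


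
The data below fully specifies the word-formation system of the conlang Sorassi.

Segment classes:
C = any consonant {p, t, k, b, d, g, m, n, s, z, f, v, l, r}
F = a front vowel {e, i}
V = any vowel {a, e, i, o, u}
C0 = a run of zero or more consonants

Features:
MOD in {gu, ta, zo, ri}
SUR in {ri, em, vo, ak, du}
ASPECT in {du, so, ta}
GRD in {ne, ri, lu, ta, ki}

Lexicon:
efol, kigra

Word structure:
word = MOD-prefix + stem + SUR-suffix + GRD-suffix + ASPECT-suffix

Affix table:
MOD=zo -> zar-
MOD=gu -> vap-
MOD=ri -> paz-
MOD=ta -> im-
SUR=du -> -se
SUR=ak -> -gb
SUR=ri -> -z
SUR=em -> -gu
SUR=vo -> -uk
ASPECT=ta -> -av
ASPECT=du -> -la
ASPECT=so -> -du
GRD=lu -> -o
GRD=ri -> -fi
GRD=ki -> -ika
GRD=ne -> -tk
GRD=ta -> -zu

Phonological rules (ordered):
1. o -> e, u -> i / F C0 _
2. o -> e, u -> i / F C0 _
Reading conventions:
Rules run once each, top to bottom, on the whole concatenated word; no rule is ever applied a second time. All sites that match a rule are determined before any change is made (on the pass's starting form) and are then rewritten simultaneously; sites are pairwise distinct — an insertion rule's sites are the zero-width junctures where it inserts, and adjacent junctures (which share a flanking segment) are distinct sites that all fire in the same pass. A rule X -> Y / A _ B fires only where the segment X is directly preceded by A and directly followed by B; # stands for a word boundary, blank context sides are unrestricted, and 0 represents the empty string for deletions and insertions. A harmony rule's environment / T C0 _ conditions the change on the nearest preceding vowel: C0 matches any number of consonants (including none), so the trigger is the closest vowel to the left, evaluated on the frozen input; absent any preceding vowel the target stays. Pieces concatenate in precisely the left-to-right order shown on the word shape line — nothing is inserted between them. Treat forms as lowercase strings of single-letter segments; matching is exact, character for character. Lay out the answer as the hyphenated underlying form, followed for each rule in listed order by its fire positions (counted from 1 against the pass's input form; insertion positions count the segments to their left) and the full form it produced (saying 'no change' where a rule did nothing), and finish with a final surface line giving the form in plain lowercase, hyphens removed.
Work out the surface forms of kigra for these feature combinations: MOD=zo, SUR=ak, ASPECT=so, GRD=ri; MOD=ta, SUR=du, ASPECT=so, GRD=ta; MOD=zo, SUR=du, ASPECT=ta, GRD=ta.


cell MOD=zo, SUR=ak, ASPECT=so, GRD=ri:
underlying: zar-kigra-gb-fi-du
1. o -> e, u -> i / F C0 _: fires at position(s) 14: zarkigragbfidi
2. o -> e, u -> i / F C0 _: no change
surface: zarkigragbfidi

cell MOD=ta, SUR=du, ASPECT=so, GRD=ta:
underlying: im-kigra-se-zu-du
1. o -> e, u -> i / F C0 _: fires at position(s) 11: imkigrasezidu
2. o -> e, u -> i / F C0 _: fires at position(s) 13: imkigrasezidi
surface: imkigrasezidi

cell MOD=zo, SUR=du, ASPECT=ta, GRD=ta:
underlying: zar-kigra-se-zu-av
1. o -> e, u -> i / F C0 _: fires at position(s) 12: zarkigraseziav
2. o -> e, u -> i / F C0 _: no change
surface: zarkigraseziav


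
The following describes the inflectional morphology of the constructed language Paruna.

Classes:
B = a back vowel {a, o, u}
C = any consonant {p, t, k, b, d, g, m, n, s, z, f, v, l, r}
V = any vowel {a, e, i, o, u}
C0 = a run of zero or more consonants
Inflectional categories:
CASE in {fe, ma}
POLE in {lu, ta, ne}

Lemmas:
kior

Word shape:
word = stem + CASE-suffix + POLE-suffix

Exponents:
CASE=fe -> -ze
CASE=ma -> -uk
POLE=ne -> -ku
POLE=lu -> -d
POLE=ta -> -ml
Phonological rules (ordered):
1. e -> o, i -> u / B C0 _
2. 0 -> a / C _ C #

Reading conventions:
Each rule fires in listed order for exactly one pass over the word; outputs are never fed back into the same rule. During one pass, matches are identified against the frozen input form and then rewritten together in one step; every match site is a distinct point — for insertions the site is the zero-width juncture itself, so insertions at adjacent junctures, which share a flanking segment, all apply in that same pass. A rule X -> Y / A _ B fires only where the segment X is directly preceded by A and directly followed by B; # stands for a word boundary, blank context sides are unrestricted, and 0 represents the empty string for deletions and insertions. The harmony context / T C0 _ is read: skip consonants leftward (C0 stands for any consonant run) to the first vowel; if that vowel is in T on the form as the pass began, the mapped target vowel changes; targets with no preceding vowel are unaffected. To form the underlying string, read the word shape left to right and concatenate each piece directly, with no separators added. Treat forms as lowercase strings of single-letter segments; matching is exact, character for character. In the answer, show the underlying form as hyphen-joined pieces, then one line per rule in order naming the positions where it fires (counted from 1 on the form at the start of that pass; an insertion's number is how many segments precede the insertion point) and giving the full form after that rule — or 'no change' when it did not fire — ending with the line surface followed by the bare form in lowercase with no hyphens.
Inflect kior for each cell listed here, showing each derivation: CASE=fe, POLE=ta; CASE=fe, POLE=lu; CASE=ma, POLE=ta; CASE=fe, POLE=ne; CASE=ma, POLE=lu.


cell CASE=fe, POLE=ta:
underlying: kior-ze-ml
1. e -> o, i -> u / B C0 _: fires at position(s) 6: kiorzoml
2. 0 -> a / C _ C #: inserts after position(s) 7: kiorzomal
surface: kiorzomal

cell CASE=fe, POLE=lu:
underlying: kior-ze-d
1. e -> o, i -> u / B C0 _: fires at position(s) 6: kiorzod
2. 0 -> a / C _ C #: no change
surface: kiorzod

cell CASE=ma, POLE=ta:
underlying: kior-uk-ml
1. e -> o, i -> u / B C0 _: no change
2. 0 -> a / C _ C #: inserts after position(s) 7: kiorukmal
surface: kiorukmal

cell CASE=fe, POLE=ne:
underlying: kior-ze-ku
1. e -> o, i -> u / B C0 _: fires at position(s) 6: kiorzoku
2. 0 -> a / C _ C #: no change
surface: kiorzoku

cell CASE=ma, POLE=lu:
underlying: kior-uk-d
1. e -> o, i -> u / B C0 _: no change
2. 0 -> a / C _ C #: inserts after position(s) 6: kiorukad
surface: kiorukad
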